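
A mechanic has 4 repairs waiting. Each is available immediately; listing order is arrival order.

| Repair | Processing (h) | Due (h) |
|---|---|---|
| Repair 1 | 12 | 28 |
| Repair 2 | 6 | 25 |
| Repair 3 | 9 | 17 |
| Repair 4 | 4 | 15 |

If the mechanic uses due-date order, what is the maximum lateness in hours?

3

EDD (increasing due date): Repair 4 Repair 3 Repair 2 Repair 1.
Repair 4: 0→4, due 15, lateness -11
Repair 3: 4→13, due 17, lateness -4
Repair 2: 13→19, due 25, lateness -6
Repair 1: 19→31, due 28, lateness 3
Maximum = 3.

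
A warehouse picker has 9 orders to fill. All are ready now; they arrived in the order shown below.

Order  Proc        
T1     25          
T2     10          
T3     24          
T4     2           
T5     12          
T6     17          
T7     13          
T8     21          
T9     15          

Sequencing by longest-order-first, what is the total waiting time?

712

LPT (decreasing processing time): T1 T3 T8 T6 T9 T7 T5 T2 T4.
T1: waits 0, runs 0→25
T3: waits 25, runs 25→49
T8: waits 49, runs 49→70
T6: waits 70, runs 70→87
T9: waits 87, runs 87→102
T7: waits 102, runs 102→115
T5: waits 115, runs 115→127
T2: waits 127, runs 127→137
T4: waits 137, runs 137→139
Sum = 0+25+49+70+87+102+115+127+137 = 712.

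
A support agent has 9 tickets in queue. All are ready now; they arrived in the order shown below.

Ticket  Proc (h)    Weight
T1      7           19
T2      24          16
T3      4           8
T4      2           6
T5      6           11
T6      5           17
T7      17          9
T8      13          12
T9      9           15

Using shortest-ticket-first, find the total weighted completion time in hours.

SPT (increasing processing time): T4 T3 T6 T5 T1 T9 T8 T7 T2.
T4: finishes 2, weight 6, w·C = 12
T3: finishes 6, weight 8, w·C = 48
T6: finishes 11, weight 17, w·C = 187
T5: finishes 17, weight 11, w·C = 187
T1: finishes 24, weight 19, w·C = 456
T9: finishes 33, weight 15, w·C = 495
T8: finishes 46, weight 12, w·C = 552
T7: finishes 63, weight 9, w·C = 567
T2: finishes 87, weight 16, w·C = 1392
Sum = 12+48+187+187+456+495+552+567+1392 = 3896.

3896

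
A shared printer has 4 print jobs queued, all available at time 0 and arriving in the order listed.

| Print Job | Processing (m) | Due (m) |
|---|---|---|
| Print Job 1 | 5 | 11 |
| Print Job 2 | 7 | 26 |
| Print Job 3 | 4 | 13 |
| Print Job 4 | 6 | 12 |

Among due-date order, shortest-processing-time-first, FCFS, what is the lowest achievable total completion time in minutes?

EDD (increasing due date): Print Job 1 Print Job 4 Print Job 3 Print Job 2.
Print Job 1: 0→5
Print Job 4: 5→11
Print Job 3: 11→15
Print Job 2: 15→22
Sum = 5+11+15+22 = 53.
SPT (increasing processing time): Print Job 3 Print Job 1 Print Job 4 Print Job 2.
Print Job 3: 0→4
Print Job 1: 4→9
Print Job 4: 9→15
Print Job 2: 15→22
Sum = 4+9+15+22 = 50.
FIFO (arrival order): Print Job 1 Print Job 2 Print Job 3 Print Job 4.
Print Job 1: 0→5
Print Job 2: 5→12
Print Job 3: 12→16
Print Job 4: 16→22
Sum = 5+12+16+22 = 55.
EDD 53, SPT 50, FIFO 55 → minimum 50.

50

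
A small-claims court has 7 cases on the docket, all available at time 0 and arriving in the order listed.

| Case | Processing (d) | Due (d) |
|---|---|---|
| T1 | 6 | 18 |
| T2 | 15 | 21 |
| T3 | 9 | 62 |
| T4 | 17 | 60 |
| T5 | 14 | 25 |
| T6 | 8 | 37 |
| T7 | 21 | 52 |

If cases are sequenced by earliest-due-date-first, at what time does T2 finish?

21

EDD (increasing due date): T1 T2 T5 T6 T7 T4 T3.
T1: 0→6
T2: 6→21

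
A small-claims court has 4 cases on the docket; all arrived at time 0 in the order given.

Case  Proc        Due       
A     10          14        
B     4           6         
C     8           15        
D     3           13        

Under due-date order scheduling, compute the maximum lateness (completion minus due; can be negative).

10

EDD (increasing due date): B D A C.
B: 0→4, due 6, lateness -2
D: 4→7, due 13, lateness -6
A: 7→17, due 14, lateness 3
C: 17→25, due 15, lateness 10
Maximum = 10.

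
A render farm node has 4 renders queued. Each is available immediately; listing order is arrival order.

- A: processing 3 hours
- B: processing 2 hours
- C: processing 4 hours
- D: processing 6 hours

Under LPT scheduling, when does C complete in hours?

LPT (decreasing processing time): D C A B.
D: 0→6
C: 6→10

10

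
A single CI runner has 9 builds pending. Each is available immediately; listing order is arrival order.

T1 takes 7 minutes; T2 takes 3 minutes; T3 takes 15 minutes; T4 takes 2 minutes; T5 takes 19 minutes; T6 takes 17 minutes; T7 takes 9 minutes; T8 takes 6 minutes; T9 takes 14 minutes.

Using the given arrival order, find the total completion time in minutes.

420

FIFO (arrival order): T1 T2 T3 T4 T5 T6 T7 T8 T9.
T1: 0→7
T2: 7→10
T3: 10→25
T4: 25→27
T5: 27→46
T6: 46→63
T7: 63→72
T8: 72→78
T9: 78→92
Sum = 7+10+25+27+46+63+72+78+92 = 420.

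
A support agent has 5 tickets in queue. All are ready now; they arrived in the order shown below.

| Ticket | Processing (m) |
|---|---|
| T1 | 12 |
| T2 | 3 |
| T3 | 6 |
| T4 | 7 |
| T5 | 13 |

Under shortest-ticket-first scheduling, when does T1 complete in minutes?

28

SPT (increasing processing time): T2 T3 T4 T1 T5.
T2: 0→3
T3: 3→9
T4: 9→16
T1: 16→28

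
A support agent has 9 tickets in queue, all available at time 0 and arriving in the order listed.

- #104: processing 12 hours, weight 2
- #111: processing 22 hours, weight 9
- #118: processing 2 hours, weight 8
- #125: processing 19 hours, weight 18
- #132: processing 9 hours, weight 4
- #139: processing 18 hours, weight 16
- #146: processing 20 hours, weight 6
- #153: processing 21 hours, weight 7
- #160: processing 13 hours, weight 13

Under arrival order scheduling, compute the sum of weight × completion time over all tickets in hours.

6417

FIFO (arrival order): #104 #111 #118 #125 #132 #139 #146 #153 #160.
#104: finishes 12, weight 2, w·C = 24
#111: finishes 34, weight 9, w·C = 306
#118: finishes 36, weight 8, w·C = 288
#125: finishes 55, weight 18, w·C = 990
#132: finishes 64, weight 4, w·C = 256
#139: finishes 82, weight 16, w·C = 1312
#146: finishes 102, weight 6, w·C = 612
#153: finishes 123, weight 7, w·C = 861
#160: finishes 136, weight 13, w·C = 1768
Sum = 24+306+288+990+256+1312+612+861+1768 = 6417.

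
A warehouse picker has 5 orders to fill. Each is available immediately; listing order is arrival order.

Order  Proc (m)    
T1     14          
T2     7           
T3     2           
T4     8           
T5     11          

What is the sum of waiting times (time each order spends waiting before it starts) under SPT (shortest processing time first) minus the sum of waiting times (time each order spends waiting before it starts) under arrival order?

SPT (increasing processing time): T3 T2 T4 T5 T1.
T3: waits 0, runs 0→2
T2: waits 2, runs 2→9
T4: waits 9, runs 9→17
T5: waits 17, runs 17→28
T1: waits 28, runs 28→42
Sum = 0+2+9+17+28 = 56.
FIFO (arrival order): T1 T2 T3 T4 T5.
T1: waits 0, runs 0→14
T2: waits 14, runs 14→21
T3: waits 21, runs 21→23
T4: waits 23, runs 23→31
T5: waits 31, runs 31→42
Sum = 0+14+21+23+31 = 89.
Difference = 56 − 89 = -33.

-33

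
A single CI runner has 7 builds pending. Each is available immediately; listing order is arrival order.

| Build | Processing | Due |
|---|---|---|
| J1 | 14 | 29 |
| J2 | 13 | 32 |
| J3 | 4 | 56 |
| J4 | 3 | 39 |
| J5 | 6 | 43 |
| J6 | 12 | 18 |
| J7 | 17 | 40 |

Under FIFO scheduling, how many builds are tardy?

FIFO (arrival order): J1 J2 J3 J4 J5 J6 J7.
J1: 0→14, due 29, tardiness 0
J2: 14→27, due 32, tardiness 0
J3: 27→31, due 56, tardiness 0
J4: 31→34, due 39, tardiness 0
J5: 34→40, due 43, tardiness 0
J6: 40→52, due 18, tardiness 34
J7: 52→69, due 40, tardiness 29
Late builds: 2.

2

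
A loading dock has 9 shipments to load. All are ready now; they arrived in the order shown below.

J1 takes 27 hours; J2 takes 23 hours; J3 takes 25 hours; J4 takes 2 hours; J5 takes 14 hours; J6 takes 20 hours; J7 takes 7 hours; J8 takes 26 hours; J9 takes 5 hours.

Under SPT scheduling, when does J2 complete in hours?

71

SPT (increasing processing time): J4 J9 J7 J5 J6 J2 J3 J8 J1.
J4: 0→2
J9: 2→7
J7: 7→14
J5: 14→28
J6: 28→48
J2: 48→71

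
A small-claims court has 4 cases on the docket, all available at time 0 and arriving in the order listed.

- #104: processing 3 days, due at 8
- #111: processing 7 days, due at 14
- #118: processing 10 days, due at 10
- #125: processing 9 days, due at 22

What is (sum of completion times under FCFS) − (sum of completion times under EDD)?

FIFO (arrival order): #104 #111 #118 #125.
#104: 0→3
#111: 3→10
#118: 10→20
#125: 20→29
Sum = 3+10+20+29 = 62.
EDD (increasing due date): #104 #118 #111 #125.
#104: 0→3
#118: 3→13
#111: 13→20
#125: 20→29
Sum = 3+13+20+29 = 65.
Difference = 62 − 65 = -3.

-3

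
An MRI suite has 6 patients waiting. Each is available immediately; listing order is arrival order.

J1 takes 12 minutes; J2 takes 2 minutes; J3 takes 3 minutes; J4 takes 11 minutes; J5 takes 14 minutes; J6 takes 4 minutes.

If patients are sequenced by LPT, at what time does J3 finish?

44

LPT (decreasing processing time): J5 J1 J4 J6 J3 J2.
J5: 0→14
J1: 14→26
J4: 26→37
J6: 37→41
J3: 41→44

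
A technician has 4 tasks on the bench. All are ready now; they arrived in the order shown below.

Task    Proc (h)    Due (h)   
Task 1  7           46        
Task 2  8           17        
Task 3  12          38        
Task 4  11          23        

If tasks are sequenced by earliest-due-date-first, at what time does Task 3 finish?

EDD (increasing due date): Task 2 Task 4 Task 3 Task 1.
Task 2: 0→8
Task 4: 8→19
Task 3: 19→31

31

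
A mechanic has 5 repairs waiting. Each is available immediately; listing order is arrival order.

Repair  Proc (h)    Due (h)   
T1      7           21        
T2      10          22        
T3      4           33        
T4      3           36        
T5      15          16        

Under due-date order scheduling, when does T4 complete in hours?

EDD (increasing due date): T5 T1 T2 T3 T4.
T5: 0→15
T1: 15→22
T2: 22→32
T3: 32→36
T4: 36→39

39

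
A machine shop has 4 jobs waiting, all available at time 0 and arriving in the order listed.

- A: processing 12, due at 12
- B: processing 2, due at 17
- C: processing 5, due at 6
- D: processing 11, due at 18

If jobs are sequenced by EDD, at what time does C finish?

5

EDD (increasing due date): C A B D.
C: 0→5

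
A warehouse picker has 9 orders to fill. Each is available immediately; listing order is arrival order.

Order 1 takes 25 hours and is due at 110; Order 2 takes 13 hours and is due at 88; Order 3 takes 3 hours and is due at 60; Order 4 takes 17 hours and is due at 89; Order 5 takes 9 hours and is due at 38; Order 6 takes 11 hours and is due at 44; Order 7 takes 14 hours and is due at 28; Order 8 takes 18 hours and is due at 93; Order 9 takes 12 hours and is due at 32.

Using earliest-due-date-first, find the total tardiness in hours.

18

EDD (increasing due date): Order 7 Order 9 Order 5 Order 6 Order 3 Order 2 Order 4 Order 8 Order 1.
Order 7: 0→14, due 28, tardiness 0
Order 9: 14→26, due 32, tardiness 0
Order 5: 26→35, due 38, tardiness 0
Order 6: 35→46, due 44, tardiness 2
Order 3: 46→49, due 60, tardiness 0
Order 2: 49→62, due 88, tardiness 0
Order 4: 62→79, due 89, tardiness 0
Order 8: 79→97, due 93, tardiness 4
Order 1: 97→122, due 110, tardiness 12
Sum = 0+0+0+2+0+0+0+4+12 = 18.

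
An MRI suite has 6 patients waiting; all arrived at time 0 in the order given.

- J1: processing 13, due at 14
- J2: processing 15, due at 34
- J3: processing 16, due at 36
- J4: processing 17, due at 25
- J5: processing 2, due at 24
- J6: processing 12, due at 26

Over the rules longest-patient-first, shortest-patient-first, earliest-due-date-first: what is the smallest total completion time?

LPT (decreasing processing time): J4 J3 J2 J1 J6 J5.
J4: 0→17
J3: 17→33
J2: 33→48
J1: 48→61
J6: 61→73
J5: 73→75
Sum = 17+33+48+61+73+75 = 307.
SPT (increasing processing time): J5 J6 J1 J2 J3 J4.
J5: 0→2
J6: 2→14
J1: 14→27
J2: 27→42
J3: 42→58
J4: 58→75
Sum = 2+14+27+42+58+75 = 218.
EDD (increasing due date): J1 J5 J4 J6 J2 J3.
J1: 0→13
J5: 13→15
J4: 15→32
J6: 32→44
J2: 44→59
J3: 59→75
Sum = 13+15+32+44+59+75 = 238.
LPT 307, SPT 218, EDD 238 → minimum 218.

218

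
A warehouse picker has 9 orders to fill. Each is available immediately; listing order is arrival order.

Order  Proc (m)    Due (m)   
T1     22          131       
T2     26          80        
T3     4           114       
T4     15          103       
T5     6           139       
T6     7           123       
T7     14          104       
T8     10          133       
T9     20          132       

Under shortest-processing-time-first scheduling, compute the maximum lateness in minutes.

44

SPT (increasing processing time): T3 T5 T6 T8 T7 T4 T9 T1 T2.
T3: 0→4, due 114, lateness -110
T5: 4→10, due 139, lateness -129
T6: 10→17, due 123, lateness -106
T8: 17→27, due 133, lateness -106
T7: 27→41, due 104, lateness -63
T4: 41→56, due 103, lateness -47
T9: 56→76, due 132, lateness -56
T1: 76→98, due 131, lateness -33
T2: 98→124, due 80, lateness 44
Maximum = 44.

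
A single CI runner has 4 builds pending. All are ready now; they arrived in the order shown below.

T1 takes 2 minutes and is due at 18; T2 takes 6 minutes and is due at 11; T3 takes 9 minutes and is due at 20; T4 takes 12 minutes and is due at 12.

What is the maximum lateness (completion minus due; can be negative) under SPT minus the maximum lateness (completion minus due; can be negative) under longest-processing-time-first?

1

SPT (increasing processing time): T1 T2 T3 T4.
T1: 0→2, due 18, lateness -16
T2: 2→8, due 11, lateness -3
T3: 8→17, due 20, lateness -3
T4: 17→29, due 12, lateness 17
Maximum = 17.
LPT (decreasing processing time): T4 T3 T2 T1.
T4: 0→12, due 12, lateness 0
T3: 12→21, due 20, lateness 1
T2: 21→27, due 11, lateness 16
T1: 27→29, due 18, lateness 11
Maximum = 16.
Difference = 17 − 16 = 1.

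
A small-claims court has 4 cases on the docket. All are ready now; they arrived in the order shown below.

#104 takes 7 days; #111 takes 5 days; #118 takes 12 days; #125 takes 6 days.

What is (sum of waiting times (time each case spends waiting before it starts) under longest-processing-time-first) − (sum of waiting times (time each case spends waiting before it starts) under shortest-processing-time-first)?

LPT (decreasing processing time): #118 #104 #125 #111.
#118: waits 0, runs 0→12
#104: waits 12, runs 12→19
#125: waits 19, runs 19→25
#111: waits 25, runs 25→30
Sum = 0+12+19+25 = 56.
SPT (increasing processing time): #111 #125 #104 #118.
#111: waits 0, runs 0→5
#125: waits 5, runs 5→11
#104: waits 11, runs 11→18
#118: waits 18, runs 18→30
Sum = 0+5+11+18 = 34.
Difference = 56 − 34 = 22.

22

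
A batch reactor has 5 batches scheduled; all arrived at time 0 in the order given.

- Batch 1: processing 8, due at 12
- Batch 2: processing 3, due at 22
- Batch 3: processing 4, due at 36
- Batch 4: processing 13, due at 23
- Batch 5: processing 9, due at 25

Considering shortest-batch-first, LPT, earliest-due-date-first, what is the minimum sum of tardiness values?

10

SPT (increasing processing time): Batch 2 Batch 3 Batch 1 Batch 5 Batch 4.
Batch 2: 0→3, due 22, tardiness 0
Batch 3: 3→7, due 36, tardiness 0
Batch 1: 7→15, due 12, tardiness 3
Batch 5: 15→24, due 25, tardiness 0
Batch 4: 24→37, due 23, tardiness 14
Sum = 0+0+3+0+14 = 17.
LPT (decreasing processing time): Batch 4 Batch 5 Batch 1 Batch 3 Batch 2.
Batch 4: 0→13, due 23, tardiness 0
Batch 5: 13→22, due 25, tardiness 0
Batch 1: 22→30, due 12, tardiness 18
Batch 3: 30→34, due 36, tardiness 0
Batch 2: 34→37, due 22, tardiness 15
Sum = 0+0+18+0+15 = 33.
EDD (increasing due date): Batch 1 Batch 2 Batch 4 Batch 5 Batch 3.
Batch 1: 0→8, due 12, tardiness 0
Batch 2: 8→11, due 22, tardiness 0
Batch 4: 11→24, due 23, tardiness 1
Batch 5: 24→33, due 25, tardiness 8
Batch 3: 33→37, due 36, tardiness 1
Sum = 0+0+1+8+1 = 10.
SPT 17, LPT 33, EDD 10 → minimum 10.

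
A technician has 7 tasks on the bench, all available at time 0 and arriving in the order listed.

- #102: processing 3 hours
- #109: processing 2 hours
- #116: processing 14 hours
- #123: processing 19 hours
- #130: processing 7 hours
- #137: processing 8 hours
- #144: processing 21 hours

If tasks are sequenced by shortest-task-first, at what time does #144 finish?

74

SPT (increasing processing time): #109 #102 #130 #137 #116 #123 #144.
#109: 0→2
#102: 2→5
#130: 5→12
#137: 12→20
#116: 20→34
#123: 34→53
#144: 53→74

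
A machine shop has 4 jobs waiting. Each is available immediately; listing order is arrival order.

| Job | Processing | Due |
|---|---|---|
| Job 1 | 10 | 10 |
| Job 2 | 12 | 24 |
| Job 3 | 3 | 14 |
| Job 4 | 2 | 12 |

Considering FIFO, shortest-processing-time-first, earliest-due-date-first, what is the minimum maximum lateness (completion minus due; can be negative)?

3

FIFO (arrival order): Job 1 Job 2 Job 3 Job 4.
Job 1: 0→10, due 10, lateness 0
Job 2: 10→22, due 24, lateness -2
Job 3: 22→25, due 14, lateness 11
Job 4: 25→27, due 12, lateness 15
Maximum = 15.
SPT (increasing processing time): Job 4 Job 3 Job 1 Job 2.
Job 4: 0→2, due 12, lateness -10
Job 3: 2→5, due 14, lateness -9
Job 1: 5→15, due 10, lateness 5
Job 2: 15→27, due 24, lateness 3
Maximum = 5.
EDD (increasing due date): Job 1 Job 4 Job 3 Job 2.
Job 1: 0→10, due 10, lateness 0
Job 4: 10→12, due 12, lateness 0
Job 3: 12→15, due 14, lateness 1
Job 2: 15→27, due 24, lateness 3
Maximum = 3.
FIFO 15, SPT 5, EDD 3 → minimum 3.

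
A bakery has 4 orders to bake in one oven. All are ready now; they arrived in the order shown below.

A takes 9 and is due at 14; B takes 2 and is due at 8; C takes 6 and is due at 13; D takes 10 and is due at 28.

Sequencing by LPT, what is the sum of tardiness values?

36

LPT (decreasing processing time): D A C B.
D: 0→10, due 28, tardiness 0
A: 10→19, due 14, tardiness 5
C: 19→25, due 13, tardiness 12
B: 25→27, due 8, tardiness 19
Sum = 0+5+12+19 = 36.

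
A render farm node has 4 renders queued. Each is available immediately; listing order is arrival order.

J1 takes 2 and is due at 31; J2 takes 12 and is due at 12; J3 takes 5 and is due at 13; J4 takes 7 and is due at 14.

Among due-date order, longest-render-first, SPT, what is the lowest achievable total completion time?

EDD (increasing due date): J2 J3 J4 J1.
J2: 0→12
J3: 12→17
J4: 17→24
J1: 24→26
Sum = 12+17+24+26 = 79.
LPT (decreasing processing time): J2 J4 J3 J1.
J2: 0→12
J4: 12→19
J3: 19→24
J1: 24→26
Sum = 12+19+24+26 = 81.
SPT (increasing processing time): J1 J3 J4 J2.
J1: 0→2
J3: 2→7
J4: 7→14
J2: 14→26
Sum = 2+7+14+26 = 49.
EDD 79, LPT 81, SPT 49 → minimum 49.

49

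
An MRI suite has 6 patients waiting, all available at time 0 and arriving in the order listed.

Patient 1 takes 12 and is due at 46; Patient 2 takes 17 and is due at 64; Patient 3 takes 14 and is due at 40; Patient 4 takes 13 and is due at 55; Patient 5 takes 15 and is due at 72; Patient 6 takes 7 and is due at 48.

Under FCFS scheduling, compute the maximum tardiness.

FIFO (arrival order): Patient 1 Patient 2 Patient 3 Patient 4 Patient 5 Patient 6.
Patient 1: 0→12, due 46, tardiness 0
Patient 2: 12→29, due 64, tardiness 0
Patient 3: 29→43, due 40, tardiness 3
Patient 4: 43→56, due 55, tardiness 1
Patient 5: 56→71, due 72, tardiness 0
Patient 6: 71→78, due 48, tardiness 30
Maximum = 30.

30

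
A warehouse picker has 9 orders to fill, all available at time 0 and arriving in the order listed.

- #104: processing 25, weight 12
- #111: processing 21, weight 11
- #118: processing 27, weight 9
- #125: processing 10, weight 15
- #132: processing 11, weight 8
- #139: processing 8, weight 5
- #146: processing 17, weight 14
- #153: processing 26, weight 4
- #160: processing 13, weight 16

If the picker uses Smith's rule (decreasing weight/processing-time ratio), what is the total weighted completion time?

WSPT (decreasing weight/processing-time ratio): #125 #160 #146 #132 #139 #111 #104 #118 #153.
#125: finishes 10, weight 15, w·C = 150
#160: finishes 23, weight 16, w·C = 368
#146: finishes 40, weight 14, w·C = 560
#132: finishes 51, weight 8, w·C = 408
#139: finishes 59, weight 5, w·C = 295
#111: finishes 80, weight 11, w·C = 880
#104: finishes 105, weight 12, w·C = 1260
#118: finishes 132, weight 9, w·C = 1188
#153: finishes 158, weight 4, w·C = 632
Sum = 150+368+560+408+295+880+1260+1188+632 = 5741.

5741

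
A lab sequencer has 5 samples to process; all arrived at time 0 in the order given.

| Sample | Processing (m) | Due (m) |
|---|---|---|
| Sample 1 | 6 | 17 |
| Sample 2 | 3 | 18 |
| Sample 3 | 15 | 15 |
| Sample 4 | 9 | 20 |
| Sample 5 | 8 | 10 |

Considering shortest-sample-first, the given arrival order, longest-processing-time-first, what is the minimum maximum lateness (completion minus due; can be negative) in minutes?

SPT (increasing processing time): Sample 2 Sample 1 Sample 5 Sample 4 Sample 3.
Sample 2: 0→3, due 18, lateness -15
Sample 1: 3→9, due 17, lateness -8
Sample 5: 9→17, due 10, lateness 7
Sample 4: 17→26, due 20, lateness 6
Sample 3: 26→41, due 15, lateness 26
Maximum = 26.
FIFO (arrival order): Sample 1 Sample 2 Sample 3 Sample 4 Sample 5.
Sample 1: 0→6, due 17, lateness -11
Sample 2: 6→9, due 18, lateness -9
Sample 3: 9→24, due 15, lateness 9
Sample 4: 24→33, due 20, lateness 13
Sample 5: 33→41, due 10, lateness 31
Maximum = 31.
LPT (decreasing processing time): Sample 3 Sample 4 Sample 5 Sample 1 Sample 2.
Sample 3: 0→15, due 15, lateness 0
Sample 4: 15→24, due 20, lateness 4
Sample 5: 24→32, due 10, lateness 22
Sample 1: 32→38, due 17, lateness 21
Sample 2: 38→41, due 18, lateness 23
Maximum = 23.
SPT 26, FIFO 31, LPT 23 → minimum 23.

23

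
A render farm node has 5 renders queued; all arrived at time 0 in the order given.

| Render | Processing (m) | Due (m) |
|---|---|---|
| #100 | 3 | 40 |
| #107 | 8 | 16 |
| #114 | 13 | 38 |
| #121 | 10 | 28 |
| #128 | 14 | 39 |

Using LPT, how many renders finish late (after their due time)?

LPT (decreasing processing time): #128 #114 #121 #107 #100.
#128: 0→14, due 39, tardiness 0
#114: 14→27, due 38, tardiness 0
#121: 27→37, due 28, tardiness 9
#107: 37→45, due 16, tardiness 29
#100: 45→48, due 40, tardiness 8
Late renders: 3.

3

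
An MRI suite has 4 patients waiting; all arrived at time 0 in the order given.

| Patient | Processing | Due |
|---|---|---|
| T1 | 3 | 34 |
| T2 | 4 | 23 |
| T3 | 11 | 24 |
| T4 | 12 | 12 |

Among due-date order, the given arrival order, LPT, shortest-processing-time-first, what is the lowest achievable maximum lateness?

EDD (increasing due date): T4 T2 T3 T1.
T4: 0→12, due 12, lateness 0
T2: 12→16, due 23, lateness -7
T3: 16→27, due 24, lateness 3
T1: 27→30, due 34, lateness -4
Maximum = 3.
FIFO (arrival order): T1 T2 T3 T4.
T1: 0→3, due 34, lateness -31
T2: 3→7, due 23, lateness -16
T3: 7→18, due 24, lateness -6
T4: 18→30, due 12, lateness 18
Maximum = 18.
LPT (decreasing processing time): T4 T3 T2 T1.
T4: 0→12, due 12, lateness 0
T3: 12→23, due 24, lateness -1
T2: 23→27, due 23, lateness 4
T1: 27→30, due 34, lateness -4
Maximum = 4.
SPT (increasing processing time): T1 T2 T3 T4.
T1: 0→3, due 34, lateness -31
T2: 3→7, due 23, lateness -16
T3: 7→18, due 24, lateness -6
T4: 18→30, due 12, lateness 18
Maximum = 18.
EDD 3, FIFO 18, LPT 4, SPT 18 → minimum 3.

3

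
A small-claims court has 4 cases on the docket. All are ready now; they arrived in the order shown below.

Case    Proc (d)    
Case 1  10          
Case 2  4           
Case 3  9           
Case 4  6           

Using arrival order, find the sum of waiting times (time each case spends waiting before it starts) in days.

FIFO (arrival order): Case 1 Case 2 Case 3 Case 4.
Case 1: waits 0, runs 0→10
Case 2: waits 10, runs 10→14
Case 3: waits 14, runs 14→23
Case 4: waits 23, runs 23→29
Sum = 0+10+14+23 = 47.

47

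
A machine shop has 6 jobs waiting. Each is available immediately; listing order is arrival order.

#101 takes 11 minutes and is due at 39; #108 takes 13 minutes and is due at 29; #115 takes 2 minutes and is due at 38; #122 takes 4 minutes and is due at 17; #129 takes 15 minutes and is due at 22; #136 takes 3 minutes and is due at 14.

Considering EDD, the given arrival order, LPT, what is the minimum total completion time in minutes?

EDD (increasing due date): #136 #122 #129 #108 #115 #101.
#136: 0→3
#122: 3→7
#129: 7→22
#108: 22→35
#115: 35→37
#101: 37→48
Sum = 3+7+22+35+37+48 = 152.
FIFO (arrival order): #101 #108 #115 #122 #129 #136.
#101: 0→11
#108: 11→24
#115: 24→26
#122: 26→30
#129: 30→45
#136: 45→48
Sum = 11+24+26+30+45+48 = 184.
LPT (decreasing processing time): #129 #108 #101 #122 #136 #115.
#129: 0→15
#108: 15→28
#101: 28→39
#122: 39→43
#136: 43→46
#115: 46→48
Sum = 15+28+39+43+46+48 = 219.
EDD 152, FIFO 184, LPT 219 → minimum 152.

152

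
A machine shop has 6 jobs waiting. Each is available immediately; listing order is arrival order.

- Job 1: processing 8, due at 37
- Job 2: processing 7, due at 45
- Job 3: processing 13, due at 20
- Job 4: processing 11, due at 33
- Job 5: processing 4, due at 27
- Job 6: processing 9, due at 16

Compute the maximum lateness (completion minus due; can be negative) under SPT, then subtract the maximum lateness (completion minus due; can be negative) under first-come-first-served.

-4

SPT (increasing processing time): Job 5 Job 2 Job 1 Job 6 Job 4 Job 3.
Job 5: 0→4, due 27, lateness -23
Job 2: 4→11, due 45, lateness -34
Job 1: 11→19, due 37, lateness -18
Job 6: 19→28, due 16, lateness 12
Job 4: 28→39, due 33, lateness 6
Job 3: 39→52, due 20, lateness 32
Maximum = 32.
FIFO (arrival order): Job 1 Job 2 Job 3 Job 4 Job 5 Job 6.
Job 1: 0→8, due 37, lateness -29
Job 2: 8→15, due 45, lateness -30
Job 3: 15→28, due 20, lateness 8
Job 4: 28→39, due 33, lateness 6
Job 5: 39→43, due 27, lateness 16
Job 6: 43→52, due 16, lateness 36
Maximum = 36.
Difference = 32 − 36 = -4.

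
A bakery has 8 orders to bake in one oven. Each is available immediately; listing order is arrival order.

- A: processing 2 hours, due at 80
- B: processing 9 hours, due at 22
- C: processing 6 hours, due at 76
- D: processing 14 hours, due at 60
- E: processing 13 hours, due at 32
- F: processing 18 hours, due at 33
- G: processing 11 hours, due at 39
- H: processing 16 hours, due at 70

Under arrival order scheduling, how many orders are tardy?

FIFO (arrival order): A B C D E F G H.
A: 0→2, due 80, tardiness 0
B: 2→11, due 22, tardiness 0
C: 11→17, due 76, tardiness 0
D: 17→31, due 60, tardiness 0
E: 31→44, due 32, tardiness 12
F: 44→62, due 33, tardiness 29
G: 62→73, due 39, tardiness 34
H: 73→89, due 70, tardiness 19
Late orders: 4.

4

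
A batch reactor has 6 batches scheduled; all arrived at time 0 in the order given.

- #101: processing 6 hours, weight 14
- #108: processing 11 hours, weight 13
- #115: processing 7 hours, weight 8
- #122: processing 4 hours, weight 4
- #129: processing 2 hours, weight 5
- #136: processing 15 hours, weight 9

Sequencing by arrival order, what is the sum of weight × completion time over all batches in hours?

1164

FIFO (arrival order): #101 #108 #115 #122 #129 #136.
#101: finishes 6, weight 14, w·C = 84
#108: finishes 17, weight 13, w·C = 221
#115: finishes 24, weight 8, w·C = 192
#122: finishes 28, weight 4, w·C = 112
#129: finishes 30, weight 5, w·C = 150
#136: finishes 45, weight 9, w·C = 405
Sum = 84+221+192+112+150+405 = 1164.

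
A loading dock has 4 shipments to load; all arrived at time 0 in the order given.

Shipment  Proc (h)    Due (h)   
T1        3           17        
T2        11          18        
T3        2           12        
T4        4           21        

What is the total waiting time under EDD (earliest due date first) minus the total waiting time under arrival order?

EDD (increasing due date): T3 T1 T2 T4.
T3: waits 0, runs 0→2
T1: waits 2, runs 2→5
T2: waits 5, runs 5→16
T4: waits 16, runs 16→20
Sum = 0+2+5+16 = 23.
FIFO (arrival order): T1 T2 T3 T4.
T1: waits 0, runs 0→3
T2: waits 3, runs 3→14
T3: waits 14, runs 14→16
T4: waits 16, runs 16→20
Sum = 0+3+14+16 = 33.
Difference = 23 − 33 = -10.

-10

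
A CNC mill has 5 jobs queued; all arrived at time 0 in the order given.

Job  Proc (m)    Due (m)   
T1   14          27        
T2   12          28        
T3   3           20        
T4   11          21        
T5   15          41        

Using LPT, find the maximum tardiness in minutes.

LPT (decreasing processing time): T5 T1 T2 T4 T3.
T5: 0→15, due 41, tardiness 0
T1: 15→29, due 27, tardiness 2
T2: 29→41, due 28, tardiness 13
T4: 41→52, due 21, tardiness 31
T3: 52→55, due 20, tardiness 35
Maximum = 35.

35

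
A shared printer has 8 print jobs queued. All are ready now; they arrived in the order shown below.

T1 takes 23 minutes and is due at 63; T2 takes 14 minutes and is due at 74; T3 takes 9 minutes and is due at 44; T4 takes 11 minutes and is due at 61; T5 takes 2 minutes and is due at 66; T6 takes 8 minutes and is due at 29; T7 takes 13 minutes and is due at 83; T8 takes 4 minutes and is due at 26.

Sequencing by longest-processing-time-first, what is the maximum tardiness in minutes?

56

LPT (decreasing processing time): T1 T2 T7 T4 T3 T6 T8 T5.
T1: 0→23, due 63, tardiness 0
T2: 23→37, due 74, tardiness 0
T7: 37→50, due 83, tardiness 0
T4: 50→61, due 61, tardiness 0
T3: 61→70, due 44, tardiness 26
T6: 70→78, due 29, tardiness 49
T8: 78→82, due 26, tardiness 56
T5: 82→84, due 66, tardiness 18
Maximum = 56.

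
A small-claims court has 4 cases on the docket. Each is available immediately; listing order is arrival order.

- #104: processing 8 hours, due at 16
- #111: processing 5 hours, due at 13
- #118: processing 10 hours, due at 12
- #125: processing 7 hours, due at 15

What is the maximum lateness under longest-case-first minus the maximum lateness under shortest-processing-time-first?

-1

LPT (decreasing processing time): #118 #104 #125 #111.
#118: 0→10, due 12, lateness -2
#104: 10→18, due 16, lateness 2
#125: 18→25, due 15, lateness 10
#111: 25→30, due 13, lateness 17
Maximum = 17.
SPT (increasing processing time): #111 #125 #104 #118.
#111: 0→5, due 13, lateness -8
#125: 5→12, due 15, lateness -3
#104: 12→20, due 16, lateness 4
#118: 20→30, due 12, lateness 18
Maximum = 18.
Difference = 17 − 18 = -1.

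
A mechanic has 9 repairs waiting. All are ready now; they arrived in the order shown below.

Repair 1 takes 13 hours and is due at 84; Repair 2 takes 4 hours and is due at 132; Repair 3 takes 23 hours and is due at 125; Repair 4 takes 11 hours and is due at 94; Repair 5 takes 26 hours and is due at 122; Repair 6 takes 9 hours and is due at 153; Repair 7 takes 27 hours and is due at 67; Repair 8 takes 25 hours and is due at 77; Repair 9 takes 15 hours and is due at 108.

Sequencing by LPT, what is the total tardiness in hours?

121

LPT (decreasing processing time): Repair 7 Repair 5 Repair 8 Repair 3 Repair 9 Repair 1 Repair 4 Repair 6 Repair 2.
Repair 7: 0→27, due 67, tardiness 0
Repair 5: 27→53, due 122, tardiness 0
Repair 8: 53→78, due 77, tardiness 1
Repair 3: 78→101, due 125, tardiness 0
Repair 9: 101→116, due 108, tardiness 8
Repair 1: 116→129, due 84, tardiness 45
Repair 4: 129→140, due 94, tardiness 46
Repair 6: 140→149, due 153, tardiness 0
Repair 2: 149→153, due 132, tardiness 21
Sum = 0+0+1+0+8+45+46+0+21 = 121.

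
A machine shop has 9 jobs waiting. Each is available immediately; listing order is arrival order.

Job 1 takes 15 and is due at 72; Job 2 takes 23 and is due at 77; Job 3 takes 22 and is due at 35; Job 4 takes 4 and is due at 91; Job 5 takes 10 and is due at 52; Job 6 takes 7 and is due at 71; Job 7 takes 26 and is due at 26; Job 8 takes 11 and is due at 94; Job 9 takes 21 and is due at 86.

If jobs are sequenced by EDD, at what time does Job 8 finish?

139

EDD (increasing due date): Job 7 Job 3 Job 5 Job 6 Job 1 Job 2 Job 9 Job 4 Job 8.
Job 7: 0→26
Job 3: 26→48
Job 5: 48→58
Job 6: 58→65
Job 1: 65→80
Job 2: 80→103
Job 9: 103→124
Job 4: 124→128
Job 8: 128→139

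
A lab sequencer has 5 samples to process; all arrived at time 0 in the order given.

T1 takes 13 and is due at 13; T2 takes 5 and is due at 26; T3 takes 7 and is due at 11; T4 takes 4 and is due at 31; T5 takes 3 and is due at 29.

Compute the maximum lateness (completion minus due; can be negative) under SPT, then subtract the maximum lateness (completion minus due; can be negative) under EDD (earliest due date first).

SPT (increasing processing time): T5 T4 T2 T3 T1.
T5: 0→3, due 29, lateness -26
T4: 3→7, due 31, lateness -24
T2: 7→12, due 26, lateness -14
T3: 12→19, due 11, lateness 8
T1: 19→32, due 13, lateness 19
Maximum = 19.
EDD (increasing due date): T3 T1 T2 T5 T4.
T3: 0→7, due 11, lateness -4
T1: 7→20, due 13, lateness 7
T2: 20→25, due 26, lateness -1
T5: 25→28, due 29, lateness -1
T4: 28→32, due 31, lateness 1
Maximum = 7.
Difference = 19 − 7 = 12.

12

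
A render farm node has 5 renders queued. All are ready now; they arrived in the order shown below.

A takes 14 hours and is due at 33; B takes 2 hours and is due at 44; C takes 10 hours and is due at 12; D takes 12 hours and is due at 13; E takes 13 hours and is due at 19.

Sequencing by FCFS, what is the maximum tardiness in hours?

FIFO (arrival order): A B C D E.
A: 0→14, due 33, tardiness 0
B: 14→16, due 44, tardiness 0
C: 16→26, due 12, tardiness 14
D: 26→38, due 13, tardiness 25
E: 38→51, due 19, tardiness 32
Maximum = 32.

32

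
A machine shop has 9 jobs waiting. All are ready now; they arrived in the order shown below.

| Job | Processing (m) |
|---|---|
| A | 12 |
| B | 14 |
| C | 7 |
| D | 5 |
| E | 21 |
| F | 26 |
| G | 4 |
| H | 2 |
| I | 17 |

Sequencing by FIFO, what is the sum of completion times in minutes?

541

FIFO (arrival order): A B C D E F G H I.
A: 0→12
B: 12→26
C: 26→33
D: 33→38
E: 38→59
F: 59→85
G: 85→89
H: 89→91
I: 91→108
Sum = 12+26+33+38+59+85+89+91+108 = 541.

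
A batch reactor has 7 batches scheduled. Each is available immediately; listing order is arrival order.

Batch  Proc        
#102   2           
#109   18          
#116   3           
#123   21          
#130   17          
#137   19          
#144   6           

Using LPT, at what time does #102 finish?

LPT (decreasing processing time): #123 #137 #109 #130 #144 #116 #102.
#123: 0→21
#137: 21→40
#109: 40→58
#130: 58→75
#144: 75→81
#116: 81→84
#102: 84→86

86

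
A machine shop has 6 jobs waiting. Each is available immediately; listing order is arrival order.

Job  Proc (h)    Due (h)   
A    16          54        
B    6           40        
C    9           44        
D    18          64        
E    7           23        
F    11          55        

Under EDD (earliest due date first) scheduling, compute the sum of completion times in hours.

EDD (increasing due date): E B C A F D.
E: 0→7
B: 7→13
C: 13→22
A: 22→38
F: 38→49
D: 49→67
Sum = 7+13+22+38+49+67 = 196.

196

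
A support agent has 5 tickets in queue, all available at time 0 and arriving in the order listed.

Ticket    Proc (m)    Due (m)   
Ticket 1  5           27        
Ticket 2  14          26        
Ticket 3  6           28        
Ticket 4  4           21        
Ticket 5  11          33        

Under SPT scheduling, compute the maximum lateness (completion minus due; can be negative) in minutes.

14

SPT (increasing processing time): Ticket 4 Ticket 1 Ticket 3 Ticket 5 Ticket 2.
Ticket 4: 0→4, due 21, lateness -17
Ticket 1: 4→9, due 27, lateness -18
Ticket 3: 9→15, due 28, lateness -13
Ticket 5: 15→26, due 33, lateness -7
Ticket 2: 26→40, due 26, lateness 14
Maximum = 14.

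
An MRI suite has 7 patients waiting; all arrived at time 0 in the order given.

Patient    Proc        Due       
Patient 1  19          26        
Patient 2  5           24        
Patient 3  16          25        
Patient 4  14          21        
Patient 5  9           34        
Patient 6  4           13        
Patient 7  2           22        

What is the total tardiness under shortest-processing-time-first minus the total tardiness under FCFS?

SPT (increasing processing time): Patient 7 Patient 6 Patient 2 Patient 5 Patient 4 Patient 3 Patient 1.
Patient 7: 0→2, due 22, tardiness 0
Patient 6: 2→6, due 13, tardiness 0
Patient 2: 6→11, due 24, tardiness 0
Patient 5: 11→20, due 34, tardiness 0
Patient 4: 20→34, due 21, tardiness 13
Patient 3: 34→50, due 25, tardiness 25
Patient 1: 50→69, due 26, tardiness 43
Sum = 0+0+0+0+13+25+43 = 81.
FIFO (arrival order): Patient 1 Patient 2 Patient 3 Patient 4 Patient 5 Patient 6 Patient 7.
Patient 1: 0→19, due 26, tardiness 0
Patient 2: 19→24, due 24, tardiness 0
Patient 3: 24→40, due 25, tardiness 15
Patient 4: 40→54, due 21, tardiness 33
Patient 5: 54→63, due 34, tardiness 29
Patient 6: 63→67, due 13, tardiness 54
Patient 7: 67→69, due 22, tardiness 47
Sum = 0+0+15+33+29+54+47 = 178.
Difference = 81 − 178 = -97.

-97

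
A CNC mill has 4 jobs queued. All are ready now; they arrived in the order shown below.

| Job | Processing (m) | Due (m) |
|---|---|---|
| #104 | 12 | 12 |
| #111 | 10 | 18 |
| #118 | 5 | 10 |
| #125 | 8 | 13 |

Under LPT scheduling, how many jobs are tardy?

3

LPT (decreasing processing time): #104 #111 #125 #118.
#104: 0→12, due 12, tardiness 0
#111: 12→22, due 18, tardiness 4
#125: 22→30, due 13, tardiness 17
#118: 30→35, due 10, tardiness 25
Late jobs: 3.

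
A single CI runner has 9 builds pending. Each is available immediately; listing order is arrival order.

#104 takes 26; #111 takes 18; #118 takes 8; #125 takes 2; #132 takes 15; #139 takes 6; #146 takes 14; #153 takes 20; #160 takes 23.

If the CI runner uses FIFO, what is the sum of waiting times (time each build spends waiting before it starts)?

FIFO (arrival order): #104 #111 #118 #125 #132 #139 #146 #153 #160.
#104: waits 0, runs 0→26
#111: waits 26, runs 26→44
#118: waits 44, runs 44→52
#125: waits 52, runs 52→54
#132: waits 54, runs 54→69
#139: waits 69, runs 69→75
#146: waits 75, runs 75→89
#153: waits 89, runs 89→109
#160: waits 109, runs 109→132
Sum = 0+26+44+52+54+69+75+89+109 = 518.

518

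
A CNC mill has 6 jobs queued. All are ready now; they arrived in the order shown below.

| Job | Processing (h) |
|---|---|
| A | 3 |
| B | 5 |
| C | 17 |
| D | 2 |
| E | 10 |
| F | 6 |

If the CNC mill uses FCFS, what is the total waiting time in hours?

100

FIFO (arrival order): A B C D E F.
A: waits 0, runs 0→3
B: waits 3, runs 3→8
C: waits 8, runs 8→25
D: waits 25, runs 25→27
E: waits 27, runs 27→37
F: waits 37, runs 37→43
Sum = 0+3+8+25+27+37 = 100.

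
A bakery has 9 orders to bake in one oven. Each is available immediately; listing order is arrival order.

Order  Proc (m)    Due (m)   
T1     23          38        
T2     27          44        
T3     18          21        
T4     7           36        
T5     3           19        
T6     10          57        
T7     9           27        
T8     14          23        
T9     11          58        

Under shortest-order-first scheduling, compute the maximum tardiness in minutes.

SPT (increasing processing time): T5 T4 T7 T6 T9 T8 T3 T1 T2.
T5: 0→3, due 19, tardiness 0
T4: 3→10, due 36, tardiness 0
T7: 10→19, due 27, tardiness 0
T6: 19→29, due 57, tardiness 0
T9: 29→40, due 58, tardiness 0
T8: 40→54, due 23, tardiness 31
T3: 54→72, due 21, tardiness 51
T1: 72→95, due 38, tardiness 57
T2: 95→122, due 44, tardiness 78
Maximum = 78.

78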